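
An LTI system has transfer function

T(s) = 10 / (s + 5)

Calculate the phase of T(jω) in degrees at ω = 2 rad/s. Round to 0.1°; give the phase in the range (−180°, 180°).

-21.8°

At s = jω = j2:
pole (s+5): 5 + j2 → |·| = √(5²+2²) = √29 ≈ 5.3852, ∠ = arctan(2/5) ≈ 21.80°
∠T = 0.00° − 21.80° = -21.80°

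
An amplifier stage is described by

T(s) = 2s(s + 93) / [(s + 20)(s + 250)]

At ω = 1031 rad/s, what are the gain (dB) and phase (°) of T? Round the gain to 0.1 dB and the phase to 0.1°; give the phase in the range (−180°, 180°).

At s = jω = j1031:
zero (s+93): 93 + j1031 → |·| = √(93²+1031²) = √1071610 ≈ 1035.2, ∠ = arctan(1031/93) ≈ 84.85°
zero at origin: s = j1031 → |·| = 1031, ∠ = 90.00°
pole (s+20): 20 + j1031 → |·| = √(20²+1031²) = √1063361 ≈ 1031.2, ∠ = arctan(1031/20) ≈ 88.89°
pole (s+250): 250 + j1031 → |·| = √(250²+1031²) = √1125461 ≈ 1060.9, ∠ = arctan(1031/250) ≈ 76.37°
|T| = 2 · 1.0673e+06 / 1.094e+06 ≈ 1.9512
Gain = 20 log₁₀(1.9512) ≈ 5.81 dB
∠T = 174.85° − 165.26° = 9.59°

5.8 dB, 9.6°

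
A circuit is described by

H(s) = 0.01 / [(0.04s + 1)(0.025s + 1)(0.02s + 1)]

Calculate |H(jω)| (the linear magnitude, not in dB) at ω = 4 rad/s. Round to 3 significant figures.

At ω = 4 rad/s:
pole (1 + j4·0.04) = 1 + j0.16 → |·| ≈ 1.0127, ∠ ≈ 9.09°
pole (1 + j4·0.025) = 1 + j0.1 → |·| ≈ 1.005, ∠ ≈ 5.71°
pole (1 + j4·0.02) = 1 + j0.08 → |·| ≈ 1.0032, ∠ ≈ 4.57°
|H| = 0.01 · 1 / (1.0127 · 1.005 · 1.0032) ≈ 0.0097941

0.00979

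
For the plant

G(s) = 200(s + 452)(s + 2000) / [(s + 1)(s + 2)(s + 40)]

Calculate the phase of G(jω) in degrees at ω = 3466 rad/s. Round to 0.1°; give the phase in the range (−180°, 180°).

At s = jω = j3466:
zero (s+452): 452 + j3466 → |·| = √(452²+3466²) = √12217460 ≈ 3495.3, ∠ = arctan(3466/452) ≈ 82.57°
zero (s+2000): 2000 + j3466 → |·| = √(2000²+3466²) = √16013156 ≈ 4001.6, ∠ = arctan(3466/2000) ≈ 60.01°
pole (s+1): 1 + j3466 → |·| = √(1²+3466²) = √12013157 ≈ 3466, ∠ = arctan(3466/1) ≈ 89.98°
pole (s+2): 2 + j3466 → |·| = √(2²+3466²) = √12013160 ≈ 3466, ∠ = arctan(3466/2) ≈ 89.97°
pole (s+40): 40 + j3466 → |·| = √(40²+3466²) = √12014756 ≈ 3466.2, ∠ = arctan(3466/40) ≈ 89.34°
∠G = 142.58° − 269.29° = -126.71°

-126.7°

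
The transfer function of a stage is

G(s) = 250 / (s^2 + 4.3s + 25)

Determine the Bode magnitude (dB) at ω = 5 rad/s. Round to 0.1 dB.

21.3 dB

At s = jω = j5:
quadratic: (j5)² + 4.3·j5 + 25 = 0 + j21.5 → |·| ≈ 21.5, ∠ ≈ 90.00°
|G| = 250 / 21.5 ≈ 11.628
Gain = 20 log₁₀(11.628) ≈ 21.31 dB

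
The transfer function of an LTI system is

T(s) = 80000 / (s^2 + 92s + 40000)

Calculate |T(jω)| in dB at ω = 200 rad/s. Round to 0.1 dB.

12.8 dB

At s = jω = j200:
quadratic: (j200)² + 92·j200 + 40000 = 0 + j18400 → |·| ≈ 18400, ∠ ≈ 90.00°
|T| = 80000 / 18400 ≈ 4.3478
Gain = 20 log₁₀(4.3478) ≈ 12.77 dB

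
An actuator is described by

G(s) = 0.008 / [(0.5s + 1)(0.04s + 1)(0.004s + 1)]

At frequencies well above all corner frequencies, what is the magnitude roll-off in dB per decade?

-60 dB/decade

Each pole contributes −20 dB/decade at high frequency; each zero contributes +20 dB/decade.
Net: 0 zero(s) − 3 pole(s) → -60 dB/decade.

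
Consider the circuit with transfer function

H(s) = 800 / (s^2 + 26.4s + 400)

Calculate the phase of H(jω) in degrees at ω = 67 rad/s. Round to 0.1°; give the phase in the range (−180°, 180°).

-156.6°

At s = jω = j67:
quadratic: (j67)² + 26.4·j67 + 400 = -4089 + j1768.8 → |·| ≈ 4455.2, ∠ ≈ 156.61°
∠H = 0.00° − 156.61° = -156.61°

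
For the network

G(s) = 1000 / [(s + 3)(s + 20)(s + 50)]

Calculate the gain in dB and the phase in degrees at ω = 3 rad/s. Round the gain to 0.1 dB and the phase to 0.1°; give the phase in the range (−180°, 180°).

-12.7 dB, -57.0°

At s = jω = j3:
pole (s+3): 3 + j3 → |·| = √(3²+3²) = √18 ≈ 4.2426, ∠ = arctan(3/3) ≈ 45.00°
pole (s+20): 20 + j3 → |·| = √(20²+3²) = √409 ≈ 20.224, ∠ = arctan(3/20) ≈ 8.53°
pole (s+50): 50 + j3 → |·| = √(50²+3²) = √2509 ≈ 50.09, ∠ = arctan(3/50) ≈ 3.43°
|G| = 1000 / 4297.8 ≈ 0.23268
Gain = 20 log₁₀(0.23268) ≈ -12.66 dB
∠G = 0.00° − 56.96° = -56.96°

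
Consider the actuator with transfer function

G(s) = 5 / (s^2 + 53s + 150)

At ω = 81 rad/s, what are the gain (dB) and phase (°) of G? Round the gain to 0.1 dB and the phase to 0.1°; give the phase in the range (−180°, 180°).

-63.8 dB, -146.2°

Substitute s = j81:
Numerator: 5 = 5 + j0
Denominator: (j81)^2 + 53(j81) + 150 = -6411 + j4293
|N| = √(5² + 0²) ≈ 5, ∠N ≈ 0.00°
|D| = √(6411² + 4293²) ≈ 7715.6, ∠D ≈ 146.19°
|G| = 5 / 7715.6 ≈ 0.00064804
Gain = 20 log₁₀(0.00064804) ≈ -63.77 dB
∠G = 0.00° − 146.19° = -146.19°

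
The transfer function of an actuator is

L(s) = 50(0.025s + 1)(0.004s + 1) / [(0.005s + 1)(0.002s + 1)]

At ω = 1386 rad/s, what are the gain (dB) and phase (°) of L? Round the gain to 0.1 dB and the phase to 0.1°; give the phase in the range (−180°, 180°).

53.5 dB, 16.2°

At ω = 1386 rad/s:
zero (1 + j1386·0.025) = 1 + j34.65 → |·| ≈ 34.664, ∠ ≈ 88.35°
zero (1 + j1386·0.004) = 1 + j5.544 → |·| ≈ 5.6335, ∠ ≈ 79.78°
pole (1 + j1386·0.005) = 1 + j6.93 → |·| ≈ 7.0018, ∠ ≈ 81.79°
pole (1 + j1386·0.002) = 1 + j2.772 → |·| ≈ 2.9469, ∠ ≈ 70.16°
|L| = 50 · 34.664 · 5.6335 / (7.0018 · 2.9469) ≈ 473.21
Gain = 20 log₁₀(473.21) ≈ 53.50 dB
∠L = (88.35° + 79.78°) − (81.79° + 70.16°) = 16.18°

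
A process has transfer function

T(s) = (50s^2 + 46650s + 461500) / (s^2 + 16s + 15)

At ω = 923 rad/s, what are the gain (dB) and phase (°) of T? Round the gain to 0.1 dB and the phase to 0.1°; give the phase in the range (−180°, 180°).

37.0 dB, -44.6°

Substitute s = j923:
Numerator: 50(j923)^2 + 46650(j923) + 461500 = -42134950 + j43057950
Denominator: (j923)^2 + 16(j923) + 15 = -851914 + j14768
|N| = √(42134950² + 43057950²) ≈ 6.0244e+07, ∠N ≈ 134.38°
|D| = √(851914² + 14768²) ≈ 8.5204e+05, ∠D ≈ 179.01°
|T| = 6.0244e+07 / 8.5204e+05 ≈ 70.706
Gain = 20 log₁₀(70.706) ≈ 36.99 dB
∠T = 134.38° − 179.01° = -44.63°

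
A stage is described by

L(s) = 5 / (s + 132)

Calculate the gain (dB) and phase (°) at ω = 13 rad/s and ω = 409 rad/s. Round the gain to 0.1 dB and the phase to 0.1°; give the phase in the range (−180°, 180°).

Substitute s = j13:
Numerator: 5 = 5 + j0
Denominator: (j13) + 132 = 132 + j13
|N| = √(5² + 0²) ≈ 5, ∠N ≈ 0.00°
|D| = √(132² + 13²) ≈ 132.64, ∠D ≈ 5.62°
|L| = 5 / 132.64 ≈ 0.037696
Gain = 20 log₁₀(0.037696) ≈ -28.47 dB
∠L = 0.00° − 5.62° = -5.62°

Substitute s = j409:
Numerator: 5 = 5 + j0
Denominator: (j409) + 132 = 132 + j409
|N| = √(5² + 0²) ≈ 5, ∠N ≈ 0.00°
|D| = √(132² + 409²) ≈ 429.77, ∠D ≈ 72.11°
|L| = 5 / 429.77 ≈ 0.011634
Gain = 20 log₁₀(0.011634) ≈ -38.69 dB
∠L = 0.00° − 72.11° = -72.11°

ω = 13: -28.5 dB, -5.6°; ω = 409: -38.7 dB, -72.1°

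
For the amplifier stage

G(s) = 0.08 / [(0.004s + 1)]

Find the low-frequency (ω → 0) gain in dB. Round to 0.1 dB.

G(0) = 0.08 · 1 / 1 = 0.08
20 log₁₀(0.08) ≈ -21.94 dB

-21.9 dB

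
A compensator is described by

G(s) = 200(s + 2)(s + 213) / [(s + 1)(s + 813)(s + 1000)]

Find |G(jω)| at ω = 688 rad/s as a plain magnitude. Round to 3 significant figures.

0.111

At s = jω = j688:
zero (s+2): 2 + j688 → |·| = √(2²+688²) = √473348 ≈ 688, ∠ = arctan(688/2) ≈ 89.83°
zero (s+213): 213 + j688 → |·| = √(213²+688²) = √518713 ≈ 720.22, ∠ = arctan(688/213) ≈ 72.80°
pole (s+1): 1 + j688 → |·| = √(1²+688²) = √473345 ≈ 688, ∠ = arctan(688/1) ≈ 89.92°
pole (s+813): 813 + j688 → |·| = √(813²+688²) = √1134313 ≈ 1065, ∠ = arctan(688/813) ≈ 40.24°
pole (s+1000): 1000 + j688 → |·| = √(1000²+688²) = √1473344 ≈ 1213.8, ∠ = arctan(688/1000) ≈ 34.53°
|G| = 200 · 4.9551e+05 / 8.8938e+08 ≈ 0.11143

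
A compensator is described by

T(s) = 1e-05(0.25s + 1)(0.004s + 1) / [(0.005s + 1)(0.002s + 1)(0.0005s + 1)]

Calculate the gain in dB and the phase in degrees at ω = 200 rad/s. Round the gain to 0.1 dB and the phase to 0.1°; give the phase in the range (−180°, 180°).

-67.6 dB, 55.0°

At ω = 200 rad/s:
zero (1 + j200·0.25) = 1 + j50 → |·| ≈ 50.01, ∠ ≈ 88.85°
zero (1 + j200·0.004) = 1 + j0.8 → |·| ≈ 1.2806, ∠ ≈ 38.66°
pole (1 + j200·0.005) = 1 + j1 → |·| ≈ 1.4142, ∠ ≈ 45.00°
pole (1 + j200·0.002) = 1 + j0.4 → |·| ≈ 1.077, ∠ ≈ 21.80°
pole (1 + j200·0.0005) = 1 + j0.1 → |·| ≈ 1.005, ∠ ≈ 5.71°
|T| = 1e-05 · 50.01 · 1.2806 / (1.4142 · 1.077 · 1.005) ≈ 0.00041839
Gain = 20 log₁₀(0.00041839) ≈ -67.57 dB
∠T = (88.85° + 38.66°) − (45.00° + 21.80° + 5.71°) = 55.00°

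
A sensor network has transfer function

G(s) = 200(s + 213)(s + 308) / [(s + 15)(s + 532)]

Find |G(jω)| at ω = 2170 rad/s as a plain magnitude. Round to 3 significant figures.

197

At s = jω = j2170:
zero (s+213): 213 + j2170 → |·| = √(213²+2170²) = √4754269 ≈ 2180.4, ∠ = arctan(2170/213) ≈ 84.39°
zero (s+308): 308 + j2170 → |·| = √(308²+2170²) = √4803764 ≈ 2191.7, ∠ = arctan(2170/308) ≈ 81.92°
pole (s+15): 15 + j2170 → |·| = √(15²+2170²) = √4709125 ≈ 2170.1, ∠ = arctan(2170/15) ≈ 89.60°
pole (s+532): 532 + j2170 → |·| = √(532²+2170²) = √4991924 ≈ 2234.3, ∠ = arctan(2170/532) ≈ 76.22°
|G| = 200 · 4.7788e+06 / 4.8487e+06 ≈ 197.12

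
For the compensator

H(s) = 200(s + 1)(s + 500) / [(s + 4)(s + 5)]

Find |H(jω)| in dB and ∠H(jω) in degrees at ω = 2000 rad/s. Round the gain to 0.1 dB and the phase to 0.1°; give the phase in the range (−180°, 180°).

46.3 dB, -13.8°

At s = jω = j2000:
zero (s+1): 1 + j2000 → |·| = √(1²+2000²) = √4000001 ≈ 2000, ∠ = arctan(2000/1) ≈ 89.97°
zero (s+500): 500 + j2000 → |·| = √(500²+2000²) = √4250000 ≈ 2061.6, ∠ = arctan(2000/500) ≈ 75.96°
pole (s+4): 4 + j2000 → |·| = √(4²+2000²) = √4000016 ≈ 2000, ∠ = arctan(2000/4) ≈ 89.89°
pole (s+5): 5 + j2000 → |·| = √(5²+2000²) = √4000025 ≈ 2000, ∠ = arctan(2000/5) ≈ 89.86°
|H| = 200 · 4.1232e+06 / 4e+06 ≈ 206.16
Gain = 20 log₁₀(206.16) ≈ 46.28 dB
∠H = 165.93° − 179.75° = -13.82°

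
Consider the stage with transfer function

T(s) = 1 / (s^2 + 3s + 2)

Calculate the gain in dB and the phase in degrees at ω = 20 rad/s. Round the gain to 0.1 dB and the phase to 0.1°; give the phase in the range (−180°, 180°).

-52.1 dB, -171.4°

Substitute s = j20:
Numerator: 1 = 1 + j0
Denominator: (j20)^2 + 3(j20) + 2 = -398 + j60
|N| = √(1² + 0²) ≈ 1, ∠N ≈ 0.00°
|D| = √(398² + 60²) ≈ 402.5, ∠D ≈ 171.43°
|T| = 1 / 402.5 ≈ 0.0024845
Gain = 20 log₁₀(0.0024845) ≈ -52.10 dB
∠T = 0.00° − 171.43° = -171.43°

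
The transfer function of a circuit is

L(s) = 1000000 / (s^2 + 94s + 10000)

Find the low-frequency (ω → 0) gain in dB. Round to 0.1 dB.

L(0) = 1000000 / 10000 = 100
20 log₁₀(100) ≈ 40.00 dB

40.0 dB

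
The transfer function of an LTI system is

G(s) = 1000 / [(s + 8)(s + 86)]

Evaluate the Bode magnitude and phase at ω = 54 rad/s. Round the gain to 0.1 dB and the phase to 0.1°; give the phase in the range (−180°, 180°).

-14.9 dB, -113.7°

At s = jω = j54:
pole (s+8): 8 + j54 → |·| = √(8²+54²) = √2980 ≈ 54.589, ∠ = arctan(54/8) ≈ 81.57°
pole (s+86): 86 + j54 → |·| = √(86²+54²) = √10312 ≈ 101.55, ∠ = arctan(54/86) ≈ 32.12°
|G| = 1000 / 5543.5 ≈ 0.18039
Gain = 20 log₁₀(0.18039) ≈ -14.88 dB
∠G = 0.00° − 113.69° = -113.69°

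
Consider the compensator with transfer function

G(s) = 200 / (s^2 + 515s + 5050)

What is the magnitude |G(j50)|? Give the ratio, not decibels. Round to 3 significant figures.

0.00773

Substitute s = j50:
Numerator: 200 = 200 + j0
Denominator: (j50)^2 + 515(j50) + 5050 = 2550 + j25750
|N| = √(200² + 0²) ≈ 200, ∠N ≈ 0.00°
|D| = √(2550² + 25750²) ≈ 25876, ∠D ≈ 84.34°
|G| = 200 / 25876 ≈ 0.0077292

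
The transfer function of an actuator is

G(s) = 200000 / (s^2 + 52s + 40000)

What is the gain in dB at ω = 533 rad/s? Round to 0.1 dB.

-1.8 dB

At s = jω = j533:
quadratic: (j533)² + 52·j533 + 40000 = -244089 + j27716 → |·| ≈ 2.4566e+05, ∠ ≈ 173.52°
|G| = 200000 / 2.4566e+05 ≈ 0.81413
Gain = 20 log₁₀(0.81413) ≈ -1.79 dB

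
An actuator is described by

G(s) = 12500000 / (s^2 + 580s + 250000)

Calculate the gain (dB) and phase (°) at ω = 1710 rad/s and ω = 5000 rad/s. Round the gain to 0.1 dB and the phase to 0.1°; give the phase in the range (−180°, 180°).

At s = jω = j1710:
quadratic: (j1710)² + 580·j1710 + 250000 = -2674100 + j991800 → |·| ≈ 2.8521e+06, ∠ ≈ 159.65°
|G| = 12500000 / 2.8521e+06 ≈ 4.3827
Gain = 20 log₁₀(4.3827) ≈ 12.83 dB
∠G = 0.00° − 159.65° = -159.65°

At s = jω = j5000:
quadratic: (j5000)² + 580·j5000 + 250000 = -24750000 + j2900000 → |·| ≈ 2.4919e+07, ∠ ≈ 173.32°
|G| = 12500000 / 2.4919e+07 ≈ 0.50163
Gain = 20 log₁₀(0.50163) ≈ -5.99 dB
∠G = 0.00° − 173.32° = -173.32°

ω = 1710: 12.8 dB, -159.7°; ω = 5000: -6.0 dB, -173.3°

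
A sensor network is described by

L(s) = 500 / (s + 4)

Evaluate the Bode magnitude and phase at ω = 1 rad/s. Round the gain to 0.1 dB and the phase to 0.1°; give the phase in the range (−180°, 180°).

41.7 dB, -14.0°

Substitute s = j1:
Numerator: 500 = 500 + j0
Denominator: (j1) + 4 = 4 + j1
|N| = √(500² + 0²) ≈ 500, ∠N ≈ 0.00°
|D| = √(4² + 1²) ≈ 4.1231, ∠D ≈ 14.04°
|L| = 500 / 4.1231 ≈ 121.27
Gain = 20 log₁₀(121.27) ≈ 41.68 dB
∠L = 0.00° − 14.04° = -14.04°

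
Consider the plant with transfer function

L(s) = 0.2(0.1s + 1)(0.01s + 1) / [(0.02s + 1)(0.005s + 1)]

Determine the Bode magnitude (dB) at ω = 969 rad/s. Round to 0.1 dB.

5.9 dB

At ω = 969 rad/s:
zero (1 + j969·0.1) = 1 + j96.9 → |·| ≈ 96.905, ∠ ≈ 89.41°
zero (1 + j969·0.01) = 1 + j9.69 → |·| ≈ 9.7415, ∠ ≈ 84.11°
pole (1 + j969·0.02) = 1 + j19.38 → |·| ≈ 19.406, ∠ ≈ 87.05°
pole (1 + j969·0.005) = 1 + j4.845 → |·| ≈ 4.9471, ∠ ≈ 78.34°
|L| = 0.2 · 96.905 · 9.7415 / (19.406 · 4.9471) ≈ 1.9666
Gain = 20 log₁₀(1.9666) ≈ 5.87 dB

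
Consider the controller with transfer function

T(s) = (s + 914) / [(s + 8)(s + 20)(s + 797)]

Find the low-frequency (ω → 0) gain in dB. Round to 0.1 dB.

-42.9 dB

T(0) = 1·914 / (8·20·797) ≈ 0.0071675
20 log₁₀(0.0071675) ≈ -42.89 dB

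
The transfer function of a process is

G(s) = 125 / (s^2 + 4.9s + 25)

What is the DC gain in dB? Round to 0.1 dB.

14.0 dB

G(0) = 125 / 25 = 5
20 log₁₀(5) ≈ 13.98 dB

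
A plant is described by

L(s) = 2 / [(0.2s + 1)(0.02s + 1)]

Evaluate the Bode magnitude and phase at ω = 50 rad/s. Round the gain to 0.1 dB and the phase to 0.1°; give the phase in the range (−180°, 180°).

-17.0 dB, -129.3°

At ω = 50 rad/s:
pole (1 + j50·0.2) = 1 + j10 → |·| ≈ 10.05, ∠ ≈ 84.29°
pole (1 + j50·0.02) = 1 + j1 → |·| ≈ 1.4142, ∠ ≈ 45.00°
|L| = 2 · 1 / (10.05 · 1.4142) ≈ 0.14072
Gain = 20 log₁₀(0.14072) ≈ -17.03 dB
∠L = (0°) − (84.29° + 45.00°) = -129.29°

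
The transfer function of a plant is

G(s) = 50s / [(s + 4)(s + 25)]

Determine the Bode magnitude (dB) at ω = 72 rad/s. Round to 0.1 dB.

-3.7 dB

At s = jω = j72:
zero at origin: s = j72 → |·| = 72, ∠ = 90.00°
pole (s+4): 4 + j72 → |·| = √(4²+72²) = √5200 ≈ 72.111, ∠ = arctan(72/4) ≈ 86.82°
pole (s+25): 25 + j72 → |·| = √(25²+72²) = √5809 ≈ 76.217, ∠ = arctan(72/25) ≈ 70.85°
|G| = 50 · 72 / 5496.1 ≈ 0.65501
Gain = 20 log₁₀(0.65501) ≈ -3.68 dB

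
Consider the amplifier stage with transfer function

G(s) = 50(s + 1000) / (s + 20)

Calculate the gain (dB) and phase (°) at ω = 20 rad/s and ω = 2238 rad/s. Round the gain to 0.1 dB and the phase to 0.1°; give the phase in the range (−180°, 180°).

At s = jω = j20:
zero (s+1000): 1000 + j20 → |·| = √(1000²+20²) = √1000400 ≈ 1000.2, ∠ = arctan(20/1000) ≈ 1.15°
pole (s+20): 20 + j20 → |·| = √(20²+20²) = √800 ≈ 28.284, ∠ = arctan(20/20) ≈ 45.00°
|G| = 50 · 1000.2 / 28.284 ≈ 1768.1
Gain = 20 log₁₀(1768.1) ≈ 64.95 dB
∠G = 1.15° − 45.00° = -43.85°

At s = jω = j2238:
zero (s+1000): 1000 + j2238 → |·| = √(1000²+2238²) = √6008644 ≈ 2451.3, ∠ = arctan(2238/1000) ≈ 65.92°
pole (s+20): 20 + j2238 → |·| = √(20²+2238²) = √5009044 ≈ 2238.1, ∠ = arctan(2238/20) ≈ 89.49°
|G| = 50 · 2451.3 / 2238.1 ≈ 54.763
Gain = 20 log₁₀(54.763) ≈ 34.77 dB
∠G = 65.92° − 89.49° = -23.57°

ω = 20: 65.0 dB, -43.9°; ω = 2238: 34.8 dB, -23.6°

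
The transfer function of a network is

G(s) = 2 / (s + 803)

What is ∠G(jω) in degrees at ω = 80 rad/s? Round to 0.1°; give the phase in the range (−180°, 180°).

-5.7°

Substitute s = j80:
Numerator: 2 = 2 + j0
Denominator: (j80) + 803 = 803 + j80
|N| = √(2² + 0²) ≈ 2, ∠N ≈ 0.00°
|D| = √(803² + 80²) ≈ 806.98, ∠D ≈ 5.69°
∠G = 0.00° − 5.69° = -5.69°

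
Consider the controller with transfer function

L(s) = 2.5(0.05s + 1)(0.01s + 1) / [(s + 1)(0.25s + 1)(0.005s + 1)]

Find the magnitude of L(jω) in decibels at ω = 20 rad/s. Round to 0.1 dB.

At ω = 20 rad/s:
zero (1 + j20·0.05) = 1 + j1 → |·| ≈ 1.4142, ∠ ≈ 45.00°
zero (1 + j20·0.01) = 1 + j0.2 → |·| ≈ 1.0198, ∠ ≈ 11.31°
pole (1 + j20·1) = 1 + j20 → |·| ≈ 20.025, ∠ ≈ 87.14°
pole (1 + j20·0.25) = 1 + j5 → |·| ≈ 5.099, ∠ ≈ 78.69°
pole (1 + j20·0.005) = 1 + j0.1 → |·| ≈ 1.005, ∠ ≈ 5.71°
|L| = 2.5 · 1.4142 · 1.0198 / (20.025 · 5.099 · 1.005) ≈ 0.035135
Gain = 20 log₁₀(0.035135) ≈ -29.09 dB

-29.1 dB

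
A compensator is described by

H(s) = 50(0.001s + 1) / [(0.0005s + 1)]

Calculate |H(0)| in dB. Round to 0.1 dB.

34.0 dB

H(0) = 50 · 1 / 1 = 50
20 log₁₀(50) ≈ 33.98 dB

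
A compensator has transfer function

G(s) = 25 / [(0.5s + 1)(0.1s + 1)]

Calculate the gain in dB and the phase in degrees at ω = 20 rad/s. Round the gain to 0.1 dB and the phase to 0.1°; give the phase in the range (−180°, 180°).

0.9 dB, -147.7°

At ω = 20 rad/s:
pole (1 + j20·0.5) = 1 + j10 → |·| ≈ 10.05, ∠ ≈ 84.29°
pole (1 + j20·0.1) = 1 + j2 → |·| ≈ 2.2361, ∠ ≈ 63.43°
|G| = 25 · 1 / (10.05 · 2.2361) ≈ 1.1125
Gain = 20 log₁₀(1.1125) ≈ 0.93 dB
∠G = (0°) − (84.29° + 63.43°) = -147.72°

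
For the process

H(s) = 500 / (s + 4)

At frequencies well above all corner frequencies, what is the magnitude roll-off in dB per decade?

Each pole contributes −20 dB/decade at high frequency; each zero contributes +20 dB/decade.
Net: 0 zero(s) − 1 pole(s) → -20 dB/decade.

-20 dB/decade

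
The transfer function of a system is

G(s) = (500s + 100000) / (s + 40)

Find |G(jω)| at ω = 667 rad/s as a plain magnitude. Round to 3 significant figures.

Substitute s = j667:
Numerator: 500(j667) + 100000 = 100000 + j333500
Denominator: (j667) + 40 = 40 + j667
|N| = √(100000² + 333500²) ≈ 3.4817e+05, ∠N ≈ 73.31°
|D| = √(40² + 667²) ≈ 668.2, ∠D ≈ 86.57°
|G| = 3.4817e+05 / 668.2 ≈ 521.06

521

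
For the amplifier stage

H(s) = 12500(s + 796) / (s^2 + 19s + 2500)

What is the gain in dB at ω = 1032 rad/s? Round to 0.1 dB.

23.7 dB

At s = jω = j1032:
zero (s+796): 796 + j1032 → |·| = √(796²+1032²) = √1698640 ≈ 1303.3, ∠ = arctan(1032/796) ≈ 52.36°
quadratic: (j1032)² + 19·j1032 + 2500 = -1062524 + j19608 → |·| ≈ 1.0627e+06, ∠ ≈ 178.94°
|H| = 12500 · 1303.3 / 1.0627e+06 ≈ 15.33
Gain = 20 log₁₀(15.33) ≈ 23.71 dB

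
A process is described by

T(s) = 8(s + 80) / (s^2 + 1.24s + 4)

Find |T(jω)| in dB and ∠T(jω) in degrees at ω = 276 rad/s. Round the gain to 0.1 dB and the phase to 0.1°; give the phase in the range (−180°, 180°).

At s = jω = j276:
zero (s+80): 80 + j276 → |·| = √(80²+276²) = √82576 ≈ 287.36, ∠ = arctan(276/80) ≈ 73.84°
quadratic: (j276)² + 1.24·j276 + 4 = -76172 + j342.24 → |·| ≈ 76173, ∠ ≈ 179.74°
|T| = 8 · 287.36 / 76173 ≈ 0.03018
Gain = 20 log₁₀(0.03018) ≈ -30.41 dB
∠T = 73.84° − 179.74° = -105.90°

-30.4 dB, -105.9°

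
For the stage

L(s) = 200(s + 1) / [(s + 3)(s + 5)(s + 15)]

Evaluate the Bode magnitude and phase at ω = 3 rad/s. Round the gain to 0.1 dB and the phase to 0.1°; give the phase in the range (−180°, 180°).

4.5 dB, -15.7°

At s = jω = j3:
zero (s+1): 1 + j3 → |·| = √(1²+3²) = √10 ≈ 3.1623, ∠ = arctan(3/1) ≈ 71.57°
pole (s+3): 3 + j3 → |·| = √(3²+3²) = √18 ≈ 4.2426, ∠ = arctan(3/3) ≈ 45.00°
pole (s+5): 5 + j3 → |·| = √(5²+3²) = √34 ≈ 5.831, ∠ = arctan(3/5) ≈ 30.96°
pole (s+15): 15 + j3 → |·| = √(15²+3²) = √234 ≈ 15.297, ∠ = arctan(3/15) ≈ 11.31°
|L| = 200 · 3.1623 / 378.43 ≈ 1.6713
Gain = 20 log₁₀(1.6713) ≈ 4.46 dB
∠L = 71.57° − 87.27° = -15.70°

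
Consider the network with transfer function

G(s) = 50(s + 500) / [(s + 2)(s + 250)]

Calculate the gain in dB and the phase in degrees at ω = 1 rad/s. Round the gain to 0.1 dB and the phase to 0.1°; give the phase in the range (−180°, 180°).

33.0 dB, -26.7°

At s = jω = j1:
zero (s+500): 500 + j1 → |·| = √(500²+1²) = √250001 ≈ 500, ∠ = arctan(1/500) ≈ 0.11°
pole (s+2): 2 + j1 → |·| = √(2²+1²) = √5 ≈ 2.2361, ∠ = arctan(1/2) ≈ 26.57°
pole (s+250): 250 + j1 → |·| = √(250²+1²) = √62501 ≈ 250, ∠ = arctan(1/250) ≈ 0.23°
|G| = 50 · 500 / 559.02 ≈ 44.721
Gain = 20 log₁₀(44.721) ≈ 33.01 dB
∠G = 0.11° − 26.80° = -26.69°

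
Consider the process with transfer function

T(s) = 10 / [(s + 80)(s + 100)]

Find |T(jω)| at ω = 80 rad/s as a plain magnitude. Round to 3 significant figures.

At s = jω = j80:
pole (s+80): 80 + j80 → |·| = √(80²+80²) = √12800 ≈ 113.14, ∠ = arctan(80/80) ≈ 45.00°
pole (s+100): 100 + j80 → |·| = √(100²+80²) = √16400 ≈ 128.06, ∠ = arctan(80/100) ≈ 38.66°
|T| = 10 / 14489 ≈ 0.00069018

0.000690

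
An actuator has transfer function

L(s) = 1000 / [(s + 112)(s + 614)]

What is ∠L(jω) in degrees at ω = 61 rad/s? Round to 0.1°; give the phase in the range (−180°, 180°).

At s = jω = j61:
pole (s+112): 112 + j61 → |·| = √(112²+61²) = √16265 ≈ 127.53, ∠ = arctan(61/112) ≈ 28.57°
pole (s+614): 614 + j61 → |·| = √(614²+61²) = √380717 ≈ 617.02, ∠ = arctan(61/614) ≈ 5.67°
∠L = 0.00° − 34.24° = -34.24°

-34.2°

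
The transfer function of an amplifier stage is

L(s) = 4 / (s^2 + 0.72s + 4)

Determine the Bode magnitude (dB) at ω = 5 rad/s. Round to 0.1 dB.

-14.5 dB

At s = jω = j5:
quadratic: (j5)² + 0.72·j5 + 4 = -21 + j3.6 → |·| ≈ 21.306, ∠ ≈ 170.27°
|L| = 4 / 21.306 ≈ 0.18774
Gain = 20 log₁₀(0.18774) ≈ -14.53 dB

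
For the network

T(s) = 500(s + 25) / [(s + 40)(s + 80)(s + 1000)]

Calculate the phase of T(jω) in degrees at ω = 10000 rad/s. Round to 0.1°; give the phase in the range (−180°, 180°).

-173.7°

At s = jω = j10000:
zero (s+25): 25 + j10000 → |·| = √(25²+10000²) = √100000625 ≈ 10000, ∠ = arctan(10000/25) ≈ 89.86°
pole (s+40): 40 + j10000 → |·| = √(40²+10000²) = √100001600 ≈ 10000, ∠ = arctan(10000/40) ≈ 89.77°
pole (s+80): 80 + j10000 → |·| = √(80²+10000²) = √100006400 ≈ 10000, ∠ = arctan(10000/80) ≈ 89.54°
pole (s+1000): 1000 + j10000 → |·| = √(1000²+10000²) = √101000000 ≈ 10050, ∠ = arctan(10000/1000) ≈ 84.29°
∠T = 89.86° − 263.60° = -173.74°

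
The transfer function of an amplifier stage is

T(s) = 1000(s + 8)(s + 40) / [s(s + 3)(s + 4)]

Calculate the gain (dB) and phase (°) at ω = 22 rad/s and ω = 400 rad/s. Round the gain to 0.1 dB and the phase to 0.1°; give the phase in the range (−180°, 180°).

At s = jω = j22:
zero (s+8): 8 + j22 → |·| = √(8²+22²) = √548 ≈ 23.409, ∠ = arctan(22/8) ≈ 70.02°
zero (s+40): 40 + j22 → |·| = √(40²+22²) = √2084 ≈ 45.651, ∠ = arctan(22/40) ≈ 28.81°
pole (s+3): 3 + j22 → |·| = √(3²+22²) = √493 ≈ 22.204, ∠ = arctan(22/3) ≈ 82.23°
pole (s+4): 4 + j22 → |·| = √(4²+22²) = √500 ≈ 22.361, ∠ = arctan(22/4) ≈ 79.70°
pole at origin: |s| = 22, ∠ = 90.00° (in denominator)
|T| = 1000 · 1068.6 / 10923 ≈ 97.83
Gain = 20 log₁₀(97.83) ≈ 39.81 dB
∠T = 98.83° − 251.93° = -153.10°

At s = jω = j400:
zero (s+8): 8 + j400 → |·| = √(8²+400²) = √160064 ≈ 400.08, ∠ = arctan(400/8) ≈ 88.85°
zero (s+40): 40 + j400 → |·| = √(40²+400²) = √161600 ≈ 402, ∠ = arctan(400/40) ≈ 84.29°
pole (s+3): 3 + j400 → |·| = √(3²+400²) = √160009 ≈ 400.01, ∠ = arctan(400/3) ≈ 89.57°
pole (s+4): 4 + j400 → |·| = √(4²+400²) = √160016 ≈ 400.02, ∠ = arctan(400/4) ≈ 89.43°
pole at origin: |s| = 400, ∠ = 90.00° (in denominator)
|T| = 1000 · 1.6083e+05 / 6.4005e+07 ≈ 2.5128
Gain = 20 log₁₀(2.5128) ≈ 8.00 dB
∠T = 173.14° − 269.00° = -95.86°

ω = 22: 39.8 dB, -153.1°; ω = 400: 8.0 dB, -95.9°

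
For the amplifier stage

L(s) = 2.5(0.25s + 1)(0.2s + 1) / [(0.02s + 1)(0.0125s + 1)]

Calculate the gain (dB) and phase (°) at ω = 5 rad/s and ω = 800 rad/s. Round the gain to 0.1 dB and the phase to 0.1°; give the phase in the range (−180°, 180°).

At ω = 5 rad/s:
zero (1 + j5·0.25) = 1 + j1.25 → |·| ≈ 1.6008, ∠ ≈ 51.34°
zero (1 + j5·0.2) = 1 + j1 → |·| ≈ 1.4142, ∠ ≈ 45.00°
pole (1 + j5·0.02) = 1 + j0.1 → |·| ≈ 1.005, ∠ ≈ 5.71°
pole (1 + j5·0.0125) = 1 + j0.0625 → |·| ≈ 1.002, ∠ ≈ 3.58°
|L| = 2.5 · 1.6008 · 1.4142 / (1.005 · 1.002) ≈ 5.6202
Gain = 20 log₁₀(5.6202) ≈ 15.00 dB
∠L = (51.34° + 45.00°) − (5.71° + 3.58°) = 87.05°

At ω = 800 rad/s:
zero (1 + j800·0.25) = 1 + j200 → |·| ≈ 200, ∠ ≈ 89.71°
zero (1 + j800·0.2) = 1 + j160 → |·| ≈ 160, ∠ ≈ 89.64°
pole (1 + j800·0.02) = 1 + j16 → |·| ≈ 16.031, ∠ ≈ 86.42°
pole (1 + j800·0.0125) = 1 + j10 → |·| ≈ 10.05, ∠ ≈ 84.29°
|L| = 2.5 · 200 · 160 / (16.031 · 10.05) ≈ 496.55
Gain = 20 log₁₀(496.55) ≈ 53.92 dB
∠L = (89.71° + 89.64°) − (86.42° + 84.29°) = 8.64°

ω = 5: 15.0 dB, 87.1°; ω = 800: 53.9 dB, 8.6°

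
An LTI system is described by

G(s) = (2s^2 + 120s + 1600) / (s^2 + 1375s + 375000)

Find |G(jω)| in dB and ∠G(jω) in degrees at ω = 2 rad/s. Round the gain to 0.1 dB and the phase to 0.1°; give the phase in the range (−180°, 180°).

Substitute s = j2:
Numerator: 2(j2)^2 + 120(j2) + 1600 = 1592 + j240
Denominator: (j2)^2 + 1375(j2) + 375000 = 374996 + j2750
|N| = √(1592² + 240²) ≈ 1610, ∠N ≈ 8.57°
|D| = √(374996² + 2750²) ≈ 3.7501e+05, ∠D ≈ 0.42°
|G| = 1610 / 3.7501e+05 ≈ 0.0042932
Gain = 20 log₁₀(0.0042932) ≈ -47.34 dB
∠G = 8.57° − 0.42° = 8.15°

-47.3 dB, 8.2°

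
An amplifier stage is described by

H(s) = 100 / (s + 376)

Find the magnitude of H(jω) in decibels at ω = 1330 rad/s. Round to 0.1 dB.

-22.8 dB

At s = jω = j1330:
pole (s+376): 376 + j1330 → |·| = √(376²+1330²) = √1910276 ≈ 1382.1, ∠ = arctan(1330/376) ≈ 74.21°
|H| = 100 / 1382.1 ≈ 0.072354
Gain = 20 log₁₀(0.072354) ≈ -22.81 dB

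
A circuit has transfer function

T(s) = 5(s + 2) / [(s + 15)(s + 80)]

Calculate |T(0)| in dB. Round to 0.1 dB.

T(0) = 5·2 / (15·80) ≈ 0.0083333
20 log₁₀(0.0083333) ≈ -41.58 dB

-41.6 dB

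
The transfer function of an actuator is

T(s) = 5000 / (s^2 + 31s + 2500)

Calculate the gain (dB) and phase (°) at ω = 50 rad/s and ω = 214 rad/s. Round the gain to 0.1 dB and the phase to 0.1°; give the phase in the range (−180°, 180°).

ω = 50: 10.2 dB, -90.0°; ω = 214: -18.9 dB, -171.3°

At s = jω = j50:
quadratic: (j50)² + 31·j50 + 2500 = 0 + j1550 → |·| ≈ 1550, ∠ ≈ 90.00°
|T| = 5000 / 1550 ≈ 3.2258
Gain = 20 log₁₀(3.2258) ≈ 10.17 dB
∠T = 0.00° − 90.00° = -90.00°

At s = jω = j214:
quadratic: (j214)² + 31·j214 + 2500 = -43296 + j6634 → |·| ≈ 43801, ∠ ≈ 171.29°
|T| = 5000 / 43801 ≈ 0.11415
Gain = 20 log₁₀(0.11415) ≈ -18.85 dB
∠T = 0.00° − 171.29° = -171.29°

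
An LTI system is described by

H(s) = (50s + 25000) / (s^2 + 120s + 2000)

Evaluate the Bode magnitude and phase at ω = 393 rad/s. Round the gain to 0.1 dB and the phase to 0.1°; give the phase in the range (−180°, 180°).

Substitute s = j393:
Numerator: 50(j393) + 25000 = 25000 + j19650
Denominator: (j393)^2 + 120(j393) + 2000 = -152449 + j47160
|N| = √(25000² + 19650²) ≈ 31798, ∠N ≈ 38.17°
|D| = √(152449² + 47160²) ≈ 1.5958e+05, ∠D ≈ 162.81°
|H| = 31798 / 1.5958e+05 ≈ 0.19926
Gain = 20 log₁₀(0.19926) ≈ -14.01 dB
∠H = 38.17° − 162.81° = -124.64°

-14.0 dB, -124.6°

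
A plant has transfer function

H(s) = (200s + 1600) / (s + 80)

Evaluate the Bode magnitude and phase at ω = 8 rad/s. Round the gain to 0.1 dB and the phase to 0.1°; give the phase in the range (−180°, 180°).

Substitute s = j8:
Numerator: 200(j8) + 1600 = 1600 + j1600
Denominator: (j8) + 80 = 80 + j8
|N| = √(1600² + 1600²) ≈ 2262.7, ∠N ≈ 45.00°
|D| = √(80² + 8²) ≈ 80.399, ∠D ≈ 5.71°
|H| = 2262.7 / 80.399 ≈ 28.143
Gain = 20 log₁₀(28.143) ≈ 28.99 dB
∠H = 45.00° − 5.71° = 39.29°

29.0 dB, 39.3°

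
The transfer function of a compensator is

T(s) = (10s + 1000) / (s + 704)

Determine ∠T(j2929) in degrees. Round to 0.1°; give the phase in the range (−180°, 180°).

11.6°

Substitute s = j2929:
Numerator: 10(j2929) + 1000 = 1000 + j29290
Denominator: (j2929) + 704 = 704 + j2929
|N| = √(1000² + 29290²) ≈ 29307, ∠N ≈ 88.04°
|D| = √(704² + 2929²) ≈ 3012.4, ∠D ≈ 76.49°
∠T = 88.04° − 76.49° = 11.55°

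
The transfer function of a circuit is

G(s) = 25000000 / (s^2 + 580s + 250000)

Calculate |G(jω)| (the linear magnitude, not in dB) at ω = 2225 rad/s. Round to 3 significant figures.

At s = jω = j2225:
quadratic: (j2225)² + 580·j2225 + 250000 = -4700625 + j1290500 → |·| ≈ 4.8746e+06, ∠ ≈ 164.65°
|G| = 25000000 / 4.8746e+06 ≈ 5.1286

5.13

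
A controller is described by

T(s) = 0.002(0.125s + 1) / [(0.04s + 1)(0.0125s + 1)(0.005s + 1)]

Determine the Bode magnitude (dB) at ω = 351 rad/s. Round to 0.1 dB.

At ω = 351 rad/s:
zero (1 + j351·0.125) = 1 + j43.875 → |·| ≈ 43.886, ∠ ≈ 88.69°
pole (1 + j351·0.04) = 1 + j14.04 → |·| ≈ 14.076, ∠ ≈ 85.93°
pole (1 + j351·0.0125) = 1 + j4.3875 → |·| ≈ 4.5, ∠ ≈ 77.16°
pole (1 + j351·0.005) = 1 + j1.755 → |·| ≈ 2.0199, ∠ ≈ 60.33°
|T| = 0.002 · 43.886 / (14.076 · 4.5 · 2.0199) ≈ 0.00068602
Gain = 20 log₁₀(0.00068602) ≈ -63.27 dB

-63.3 dB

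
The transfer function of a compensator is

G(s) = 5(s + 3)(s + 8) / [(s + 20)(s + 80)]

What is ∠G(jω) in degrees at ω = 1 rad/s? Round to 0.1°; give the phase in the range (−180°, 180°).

22.0°

At s = jω = j1:
zero (s+3): 3 + j1 → |·| = √(3²+1²) = √10 ≈ 3.1623, ∠ = arctan(1/3) ≈ 18.43°
zero (s+8): 8 + j1 → |·| = √(8²+1²) = √65 ≈ 8.0623, ∠ = arctan(1/8) ≈ 7.13°
pole (s+20): 20 + j1 → |·| = √(20²+1²) = √401 ≈ 20.025, ∠ = arctan(1/20) ≈ 2.86°
pole (s+80): 80 + j1 → |·| = √(80²+1²) = √6401 ≈ 80.006, ∠ = arctan(1/80) ≈ 0.72°
∠G = 25.56° − 3.58° = 21.98°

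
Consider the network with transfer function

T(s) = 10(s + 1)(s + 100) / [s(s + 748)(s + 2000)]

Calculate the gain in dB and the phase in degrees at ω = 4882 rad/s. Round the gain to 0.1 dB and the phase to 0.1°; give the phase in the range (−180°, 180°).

-54.5 dB, -60.2°

At s = jω = j4882:
zero (s+1): 1 + j4882 → |·| = √(1²+4882²) = √23833925 ≈ 4882, ∠ = arctan(4882/1) ≈ 89.99°
zero (s+100): 100 + j4882 → |·| = √(100²+4882²) = √23843924 ≈ 4883, ∠ = arctan(4882/100) ≈ 88.83°
pole (s+748): 748 + j4882 → |·| = √(748²+4882²) = √24393428 ≈ 4939, ∠ = arctan(4882/748) ≈ 81.29°
pole (s+2000): 2000 + j4882 → |·| = √(2000²+4882²) = √27833924 ≈ 5275.8, ∠ = arctan(4882/2000) ≈ 67.72°
pole at origin: |s| = 4882, ∠ = 90.00° (in denominator)
|T| = 10 · 2.3839e+07 / 1.2721e+11 ≈ 0.001874
Gain = 20 log₁₀(0.001874) ≈ -54.54 dB
∠T = 178.82° − 239.01° = -60.19°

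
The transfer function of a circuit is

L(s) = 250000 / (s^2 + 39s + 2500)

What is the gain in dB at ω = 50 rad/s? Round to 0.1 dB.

At s = jω = j50:
quadratic: (j50)² + 39·j50 + 2500 = 0 + j1950 → |·| ≈ 1950, ∠ ≈ 90.00°
|L| = 250000 / 1950 ≈ 128.21
Gain = 20 log₁₀(128.21) ≈ 42.16 dB

42.2 dB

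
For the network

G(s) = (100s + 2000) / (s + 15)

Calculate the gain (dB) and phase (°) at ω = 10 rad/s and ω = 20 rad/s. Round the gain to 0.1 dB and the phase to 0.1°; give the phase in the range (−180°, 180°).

ω = 10: 41.9 dB, -7.1°; ω = 20: 41.1 dB, -8.1°

Substitute s = j10:
Numerator: 100(j10) + 2000 = 2000 + j1000
Denominator: (j10) + 15 = 15 + j10
|N| = √(2000² + 1000²) ≈ 2236.1, ∠N ≈ 26.57°
|D| = √(15² + 10²) ≈ 18.028, ∠D ≈ 33.69°
|G| = 2236.1 / 18.028 ≈ 124.03
Gain = 20 log₁₀(124.03) ≈ 41.87 dB
∠G = 26.57° − 33.69° = -7.12°

Substitute s = j20:
Numerator: 100(j20) + 2000 = 2000 + j2000
Denominator: (j20) + 15 = 15 + j20
|N| = √(2000² + 2000²) ≈ 2828.4, ∠N ≈ 45.00°
|D| = √(15² + 20²) ≈ 25, ∠D ≈ 53.13°
|G| = 2828.4 / 25 ≈ 113.14
Gain = 20 log₁₀(113.14) ≈ 41.07 dB
∠G = 45.00° − 53.13° = -8.13°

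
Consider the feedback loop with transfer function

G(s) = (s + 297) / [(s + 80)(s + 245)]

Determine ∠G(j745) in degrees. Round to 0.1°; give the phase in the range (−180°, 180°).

At s = jω = j745:
zero (s+297): 297 + j745 → |·| = √(297²+745²) = √643234 ≈ 802.02, ∠ = arctan(745/297) ≈ 68.26°
pole (s+80): 80 + j745 → |·| = √(80²+745²) = √561425 ≈ 749.28, ∠ = arctan(745/80) ≈ 83.87°
pole (s+245): 245 + j745 → |·| = √(245²+745²) = √615050 ≈ 784.25, ∠ = arctan(745/245) ≈ 71.80°
∠G = 68.26° − 155.67° = -87.41°

-87.4°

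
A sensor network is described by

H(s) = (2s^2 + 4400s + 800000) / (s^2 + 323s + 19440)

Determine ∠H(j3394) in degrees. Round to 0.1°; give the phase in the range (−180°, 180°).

-28.4°

Substitute s = j3394:
Numerator: 2(j3394)^2 + 4400(j3394) + 800000 = -22238472 + j14933600
Denominator: (j3394)^2 + 323(j3394) + 19440 = -11499796 + j1096262
|N| = √(22238472² + 14933600²) ≈ 2.6787e+07, ∠N ≈ 146.12°
|D| = √(11499796² + 1096262²) ≈ 1.1552e+07, ∠D ≈ 174.55°
∠H = 146.12° − 174.55° = -28.43°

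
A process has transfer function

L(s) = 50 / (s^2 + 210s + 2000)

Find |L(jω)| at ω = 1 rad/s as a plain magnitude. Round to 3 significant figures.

0.0249

Substitute s = j1:
Numerator: 50 = 50 + j0
Denominator: (j1)^2 + 210(j1) + 2000 = 1999 + j210
|N| = √(50² + 0²) ≈ 50, ∠N ≈ 0.00°
|D| = √(1999² + 210²) ≈ 2010, ∠D ≈ 6.00°
|L| = 50 / 2010 ≈ 0.024876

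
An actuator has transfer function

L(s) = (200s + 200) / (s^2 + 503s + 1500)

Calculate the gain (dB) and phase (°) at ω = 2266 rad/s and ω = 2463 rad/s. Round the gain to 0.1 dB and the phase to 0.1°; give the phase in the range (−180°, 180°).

Substitute s = j2266:
Numerator: 200(j2266) + 200 = 200 + j453200
Denominator: (j2266)^2 + 503(j2266) + 1500 = -5133256 + j1139798
|N| = √(200² + 453200²) ≈ 4.532e+05, ∠N ≈ 89.97°
|D| = √(5133256² + 1139798²) ≈ 5.2583e+06, ∠D ≈ 167.48°
|L| = 4.532e+05 / 5.2583e+06 ≈ 0.086188
Gain = 20 log₁₀(0.086188) ≈ -21.29 dB
∠L = 89.97° − 167.48° = -77.51°

Substitute s = j2463:
Numerator: 200(j2463) + 200 = 200 + j492600
Denominator: (j2463)^2 + 503(j2463) + 1500 = -6064869 + j1238889
|N| = √(200² + 492600²) ≈ 4.926e+05, ∠N ≈ 89.98°
|D| = √(6064869² + 1238889²) ≈ 6.1901e+06, ∠D ≈ 168.45°
|L| = 4.926e+05 / 6.1901e+06 ≈ 0.079579
Gain = 20 log₁₀(0.079579) ≈ -21.98 dB
∠L = 89.98° − 168.45° = -78.47°

ω = 2266: -21.3 dB, -77.5°; ω = 2463: -22.0 dB, -78.5°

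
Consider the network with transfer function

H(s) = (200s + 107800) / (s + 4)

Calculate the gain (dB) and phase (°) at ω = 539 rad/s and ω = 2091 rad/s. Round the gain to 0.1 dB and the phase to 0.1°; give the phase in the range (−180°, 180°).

Substitute s = j539:
Numerator: 200(j539) + 107800 = 107800 + j107800
Denominator: (j539) + 4 = 4 + j539
|N| = √(107800² + 107800²) ≈ 1.5245e+05, ∠N ≈ 45.00°
|D| = √(4² + 539²) ≈ 539.01, ∠D ≈ 89.57°
|H| = 1.5245e+05 / 539.01 ≈ 282.83
Gain = 20 log₁₀(282.83) ≈ 49.03 dB
∠H = 45.00° − 89.57° = -44.57°

Substitute s = j2091:
Numerator: 200(j2091) + 107800 = 107800 + j418200
Denominator: (j2091) + 4 = 4 + j2091
|N| = √(107800² + 418200²) ≈ 4.3187e+05, ∠N ≈ 75.55°
|D| = √(4² + 2091²) ≈ 2091, ∠D ≈ 89.89°
|H| = 4.3187e+05 / 2091 ≈ 206.54
Gain = 20 log₁₀(206.54) ≈ 46.30 dB
∠H = 75.55° − 89.89° = -14.34°

ω = 539: 49.0 dB, -44.6°; ω = 2091: 46.3 dB, -14.3°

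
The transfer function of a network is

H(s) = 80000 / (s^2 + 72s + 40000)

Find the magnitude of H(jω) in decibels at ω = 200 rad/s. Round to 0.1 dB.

14.9 dB

At s = jω = j200:
quadratic: (j200)² + 72·j200 + 40000 = 0 + j14400 → |·| ≈ 14400, ∠ ≈ 90.00°
|H| = 80000 / 14400 ≈ 5.5556
Gain = 20 log₁₀(5.5556) ≈ 14.89 dB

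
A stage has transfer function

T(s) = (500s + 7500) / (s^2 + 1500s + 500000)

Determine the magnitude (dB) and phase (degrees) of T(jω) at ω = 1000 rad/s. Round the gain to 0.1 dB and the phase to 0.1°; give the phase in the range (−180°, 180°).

-10.0 dB, -19.3°

Substitute s = j1000:
Numerator: 500(j1000) + 7500 = 7500 + j500000
Denominator: (j1000)^2 + 1500(j1000) + 500000 = -500000 + j1500000
|N| = √(7500² + 500000²) ≈ 5.0006e+05, ∠N ≈ 89.14°
|D| = √(500000² + 1500000²) ≈ 1.5811e+06, ∠D ≈ 108.43°
|T| = 5.0006e+05 / 1.5811e+06 ≈ 0.31627
Gain = 20 log₁₀(0.31627) ≈ -10.00 dB
∠T = 89.14° − 108.43° = -19.29°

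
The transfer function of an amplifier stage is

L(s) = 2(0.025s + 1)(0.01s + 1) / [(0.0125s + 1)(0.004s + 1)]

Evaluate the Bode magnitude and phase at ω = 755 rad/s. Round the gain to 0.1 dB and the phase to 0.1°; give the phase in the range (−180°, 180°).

19.6 dB, 13.8°

At ω = 755 rad/s:
zero (1 + j755·0.025) = 1 + j18.875 → |·| ≈ 18.901, ∠ ≈ 86.97°
zero (1 + j755·0.01) = 1 + j7.55 → |·| ≈ 7.6159, ∠ ≈ 82.46°
pole (1 + j755·0.0125) = 1 + j9.4375 → |·| ≈ 9.4903, ∠ ≈ 83.95°
pole (1 + j755·0.004) = 1 + j3.02 → |·| ≈ 3.1813, ∠ ≈ 71.68°
|L| = 2 · 18.901 · 7.6159 / (9.4903 · 3.1813) ≈ 9.5357
Gain = 20 log₁₀(9.5357) ≈ 19.59 dB
∠L = (86.97° + 82.46°) − (83.95° + 71.68°) = 13.80°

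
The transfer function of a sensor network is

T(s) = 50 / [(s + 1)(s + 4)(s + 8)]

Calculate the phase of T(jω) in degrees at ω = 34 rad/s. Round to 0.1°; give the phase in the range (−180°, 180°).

111.6°

At s = jω = j34:
pole (s+1): 1 + j34 → |·| = √(1²+34²) = √1157 ≈ 34.015, ∠ = arctan(34/1) ≈ 88.32°
pole (s+4): 4 + j34 → |·| = √(4²+34²) = √1172 ≈ 34.234, ∠ = arctan(34/4) ≈ 83.29°
pole (s+8): 8 + j34 → |·| = √(8²+34²) = √1220 ≈ 34.928, ∠ = arctan(34/8) ≈ 76.76°
∠T = 0.00° − 248.37° = -248.37° ≡ 111.63° (principal value)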